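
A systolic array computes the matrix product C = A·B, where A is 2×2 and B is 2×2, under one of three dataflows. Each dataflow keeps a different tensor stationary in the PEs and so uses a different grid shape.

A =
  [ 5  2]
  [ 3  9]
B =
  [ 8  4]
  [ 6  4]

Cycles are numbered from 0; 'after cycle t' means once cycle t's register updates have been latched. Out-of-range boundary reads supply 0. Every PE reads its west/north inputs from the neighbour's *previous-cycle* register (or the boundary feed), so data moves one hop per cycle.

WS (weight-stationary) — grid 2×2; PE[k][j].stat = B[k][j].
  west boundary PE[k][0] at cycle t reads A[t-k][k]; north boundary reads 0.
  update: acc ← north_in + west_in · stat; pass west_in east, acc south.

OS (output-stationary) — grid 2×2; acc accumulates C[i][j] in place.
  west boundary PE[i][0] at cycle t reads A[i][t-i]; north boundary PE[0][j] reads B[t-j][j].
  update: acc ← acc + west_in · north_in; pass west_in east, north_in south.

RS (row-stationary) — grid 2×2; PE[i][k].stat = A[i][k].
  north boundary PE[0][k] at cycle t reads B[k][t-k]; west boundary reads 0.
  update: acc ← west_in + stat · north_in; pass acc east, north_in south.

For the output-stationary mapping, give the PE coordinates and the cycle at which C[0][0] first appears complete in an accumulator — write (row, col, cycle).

OS: C[0][0] accumulates in PE[0][0]:
  0: (0,0).acc=40  regs=<5,8>
  1: (0,0).acc=52  regs=<2,6>

(row, col, cycle) = (0, 0, 1)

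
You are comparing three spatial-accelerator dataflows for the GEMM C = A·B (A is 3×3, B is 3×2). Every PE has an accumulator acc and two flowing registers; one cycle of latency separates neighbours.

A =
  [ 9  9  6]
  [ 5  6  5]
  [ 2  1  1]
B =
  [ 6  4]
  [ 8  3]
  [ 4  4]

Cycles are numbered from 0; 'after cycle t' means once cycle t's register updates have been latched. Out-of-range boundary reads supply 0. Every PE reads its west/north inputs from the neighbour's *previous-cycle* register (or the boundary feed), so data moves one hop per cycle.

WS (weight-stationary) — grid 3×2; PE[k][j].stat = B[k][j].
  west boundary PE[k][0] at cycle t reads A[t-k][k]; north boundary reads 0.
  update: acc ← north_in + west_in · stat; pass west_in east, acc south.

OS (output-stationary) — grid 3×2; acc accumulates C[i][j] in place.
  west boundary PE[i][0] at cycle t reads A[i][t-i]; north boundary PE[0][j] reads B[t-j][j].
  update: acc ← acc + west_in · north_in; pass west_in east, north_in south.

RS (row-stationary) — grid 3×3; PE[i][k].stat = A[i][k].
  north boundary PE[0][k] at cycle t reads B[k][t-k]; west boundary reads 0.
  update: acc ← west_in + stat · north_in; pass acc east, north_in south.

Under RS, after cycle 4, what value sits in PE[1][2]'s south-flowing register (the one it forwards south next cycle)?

register = 4

RS (3×3). Following PE[1][2] plus its west/north inputs:
  [0] (0,2) acc=0 (h:0 v:0)
  [0] (1,1) acc=0 (h:0 v:0)
  [0] (1,2) acc=0 (h:0 v:0)
  [1] (0,2) acc=0 (h:0 v:0)
  [1] (1,1) acc=0 (h:0 v:0)
  [1] (1,2) acc=0 (h:0 v:0)
  [2] (0,2) acc=150 (h:150 v:4)
  [2] (1,1) acc=78 (h:78 v:8)
  [2] (1,2) acc=0 (h:0 v:0)
  [3] (0,2) acc=87 (h:87 v:4)
  [3] (1,1) acc=38 (h:38 v:3)
  [3] (1,2) acc=98 (h:98 v:4)
  [4] (0,2) acc=0 (h:0 v:0)
  [4] (1,1) acc=0 (h:0 v:0)
  [4] (1,2) acc=58 (h:58 v:4)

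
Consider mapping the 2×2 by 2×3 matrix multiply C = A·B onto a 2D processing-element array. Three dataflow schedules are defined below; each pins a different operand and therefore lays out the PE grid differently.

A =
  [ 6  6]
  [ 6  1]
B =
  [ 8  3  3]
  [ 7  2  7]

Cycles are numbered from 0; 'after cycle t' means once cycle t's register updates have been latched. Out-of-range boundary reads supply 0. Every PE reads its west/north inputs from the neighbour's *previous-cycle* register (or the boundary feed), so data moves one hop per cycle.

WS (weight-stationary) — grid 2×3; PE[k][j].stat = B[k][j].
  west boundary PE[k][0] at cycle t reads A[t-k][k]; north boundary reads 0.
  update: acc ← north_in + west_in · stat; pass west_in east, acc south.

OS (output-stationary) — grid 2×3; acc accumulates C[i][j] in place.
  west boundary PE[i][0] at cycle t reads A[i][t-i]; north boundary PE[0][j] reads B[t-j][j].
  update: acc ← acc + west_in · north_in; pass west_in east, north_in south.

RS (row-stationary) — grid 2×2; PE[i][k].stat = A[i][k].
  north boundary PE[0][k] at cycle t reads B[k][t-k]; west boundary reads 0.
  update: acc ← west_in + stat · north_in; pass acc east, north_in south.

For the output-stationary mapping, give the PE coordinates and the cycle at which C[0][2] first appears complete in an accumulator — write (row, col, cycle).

OS: C[0][2] accumulates in PE[0][2]:
  0: (0,2).acc=0  regs=<0,0>
  1: (0,2).acc=0  regs=<0,0>
  2: (0,2).acc=18  regs=<6,3>
  3: (0,2).acc=60  regs=<6,7>

(row, col, cycle) = (0, 2, 3)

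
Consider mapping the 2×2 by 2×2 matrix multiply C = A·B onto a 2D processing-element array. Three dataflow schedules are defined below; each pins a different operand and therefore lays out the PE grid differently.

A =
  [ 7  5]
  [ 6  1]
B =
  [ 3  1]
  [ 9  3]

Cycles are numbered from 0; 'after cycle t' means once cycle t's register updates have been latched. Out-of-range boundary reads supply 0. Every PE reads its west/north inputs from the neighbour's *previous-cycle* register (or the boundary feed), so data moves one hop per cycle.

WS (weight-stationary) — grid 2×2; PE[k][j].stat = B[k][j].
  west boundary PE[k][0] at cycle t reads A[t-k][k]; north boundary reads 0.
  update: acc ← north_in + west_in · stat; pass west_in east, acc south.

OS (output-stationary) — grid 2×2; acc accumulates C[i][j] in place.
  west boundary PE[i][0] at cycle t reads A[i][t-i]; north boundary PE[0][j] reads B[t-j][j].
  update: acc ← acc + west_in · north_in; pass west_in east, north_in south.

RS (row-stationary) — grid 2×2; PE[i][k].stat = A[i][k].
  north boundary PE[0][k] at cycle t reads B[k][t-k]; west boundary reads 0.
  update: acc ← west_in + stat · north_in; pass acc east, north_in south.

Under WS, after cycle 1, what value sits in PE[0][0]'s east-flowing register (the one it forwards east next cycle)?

register = 6

WS on a 2×2 grid — tracing PE[0][0] and its feeders:
  step 0 · PE0,0: acc=21; fwd→7 fwd↓21
  step 1 · PE0,0: acc=18; fwd→6 fwd↓18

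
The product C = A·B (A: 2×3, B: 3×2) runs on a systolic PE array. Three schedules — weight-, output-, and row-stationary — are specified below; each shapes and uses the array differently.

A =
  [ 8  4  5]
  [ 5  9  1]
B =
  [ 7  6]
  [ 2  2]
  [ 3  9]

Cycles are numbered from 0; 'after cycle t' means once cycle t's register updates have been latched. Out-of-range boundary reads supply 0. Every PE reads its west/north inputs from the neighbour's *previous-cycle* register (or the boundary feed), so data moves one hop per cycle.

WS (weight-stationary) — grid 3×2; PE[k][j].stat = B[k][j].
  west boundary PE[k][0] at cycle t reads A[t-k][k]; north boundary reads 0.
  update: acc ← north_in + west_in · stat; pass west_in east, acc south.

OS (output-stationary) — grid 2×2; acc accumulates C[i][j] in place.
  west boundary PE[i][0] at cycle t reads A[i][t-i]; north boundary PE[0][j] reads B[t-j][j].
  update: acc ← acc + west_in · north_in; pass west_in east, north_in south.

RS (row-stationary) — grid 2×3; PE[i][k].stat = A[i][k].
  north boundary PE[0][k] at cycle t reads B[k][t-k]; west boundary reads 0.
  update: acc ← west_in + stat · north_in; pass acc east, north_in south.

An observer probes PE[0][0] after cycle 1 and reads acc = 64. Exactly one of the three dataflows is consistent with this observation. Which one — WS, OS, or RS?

dataflow = OS

— WS: 3×2; PE[0][0] trace:
  step 0 · PE0,0: acc=56; fwd→8 fwd↓56
  step 1 · PE0,0: acc=35; fwd→5 fwd↓35
— OS: 2×2; PE[0][0] trace:
  step 0 · PE0,0: acc=56; fwd→8 fwd↓7
  step 1 · PE0,0: acc=64; fwd→4 fwd↓2
— RS: 2×3; PE[0][0] trace:
  step 0 · PE0,0: acc=56; fwd→56 fwd↓7
  step 1 · PE0,0: acc=48; fwd→48 fwd↓6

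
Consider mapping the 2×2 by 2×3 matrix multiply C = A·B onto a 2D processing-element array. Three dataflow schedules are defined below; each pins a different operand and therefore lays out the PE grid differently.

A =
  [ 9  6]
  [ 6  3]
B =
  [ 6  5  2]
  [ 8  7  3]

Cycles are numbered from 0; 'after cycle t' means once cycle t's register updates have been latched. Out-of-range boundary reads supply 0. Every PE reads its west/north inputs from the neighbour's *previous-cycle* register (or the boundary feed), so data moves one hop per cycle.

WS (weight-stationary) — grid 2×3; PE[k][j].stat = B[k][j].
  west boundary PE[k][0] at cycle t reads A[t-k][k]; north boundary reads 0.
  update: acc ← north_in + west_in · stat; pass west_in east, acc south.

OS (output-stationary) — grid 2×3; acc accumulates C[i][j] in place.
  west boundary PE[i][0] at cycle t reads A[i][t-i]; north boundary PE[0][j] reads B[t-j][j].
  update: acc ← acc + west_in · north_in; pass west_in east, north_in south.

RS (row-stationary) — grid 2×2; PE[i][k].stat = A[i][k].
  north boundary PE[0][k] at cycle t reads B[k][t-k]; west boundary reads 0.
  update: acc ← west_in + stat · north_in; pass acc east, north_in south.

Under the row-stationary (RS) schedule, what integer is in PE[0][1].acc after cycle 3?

RS on a 2×2 grid — tracing PE[0][1] and its feeders:
  c0 r0c0: 54 / 54 / 6
  c0 r0c1: 0 / 0 / 0
  c1 r0c0: 45 / 45 / 5
  c1 r0c1: 102 / 102 / 8
  c2 r0c0: 18 / 18 / 2
  c2 r0c1: 87 / 87 / 7
  c3 r0c0: 0 / 0 / 0
  c3 r0c1: 36 / 36 / 3

PE[0][1].acc = 36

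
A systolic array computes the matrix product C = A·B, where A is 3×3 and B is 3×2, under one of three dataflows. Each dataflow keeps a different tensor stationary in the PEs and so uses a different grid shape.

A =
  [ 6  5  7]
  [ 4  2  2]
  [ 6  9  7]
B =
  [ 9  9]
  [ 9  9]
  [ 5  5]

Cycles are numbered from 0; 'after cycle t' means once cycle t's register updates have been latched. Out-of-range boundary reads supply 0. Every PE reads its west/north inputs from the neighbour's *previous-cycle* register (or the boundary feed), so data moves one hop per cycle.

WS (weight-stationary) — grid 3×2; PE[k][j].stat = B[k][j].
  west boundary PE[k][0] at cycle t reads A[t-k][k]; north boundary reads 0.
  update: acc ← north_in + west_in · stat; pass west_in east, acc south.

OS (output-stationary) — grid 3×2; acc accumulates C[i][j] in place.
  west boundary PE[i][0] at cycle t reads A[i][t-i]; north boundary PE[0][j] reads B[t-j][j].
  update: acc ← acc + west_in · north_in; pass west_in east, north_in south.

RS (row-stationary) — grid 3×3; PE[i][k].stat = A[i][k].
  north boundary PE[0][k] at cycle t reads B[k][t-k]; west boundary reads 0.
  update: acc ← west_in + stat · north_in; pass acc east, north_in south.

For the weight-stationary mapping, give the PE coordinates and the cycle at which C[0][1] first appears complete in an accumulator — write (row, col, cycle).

(row, col, cycle) = (2, 1, 3)

WS: C[0][1] accumulates in PE[2][1]:
  t=0 PE[2][1]: acc=0 h=0 v=0
  t=1 PE[2][1]: acc=0 h=0 v=0
  t=2 PE[2][1]: acc=0 h=0 v=0
  t=3 PE[2][1]: acc=134 h=7 v=134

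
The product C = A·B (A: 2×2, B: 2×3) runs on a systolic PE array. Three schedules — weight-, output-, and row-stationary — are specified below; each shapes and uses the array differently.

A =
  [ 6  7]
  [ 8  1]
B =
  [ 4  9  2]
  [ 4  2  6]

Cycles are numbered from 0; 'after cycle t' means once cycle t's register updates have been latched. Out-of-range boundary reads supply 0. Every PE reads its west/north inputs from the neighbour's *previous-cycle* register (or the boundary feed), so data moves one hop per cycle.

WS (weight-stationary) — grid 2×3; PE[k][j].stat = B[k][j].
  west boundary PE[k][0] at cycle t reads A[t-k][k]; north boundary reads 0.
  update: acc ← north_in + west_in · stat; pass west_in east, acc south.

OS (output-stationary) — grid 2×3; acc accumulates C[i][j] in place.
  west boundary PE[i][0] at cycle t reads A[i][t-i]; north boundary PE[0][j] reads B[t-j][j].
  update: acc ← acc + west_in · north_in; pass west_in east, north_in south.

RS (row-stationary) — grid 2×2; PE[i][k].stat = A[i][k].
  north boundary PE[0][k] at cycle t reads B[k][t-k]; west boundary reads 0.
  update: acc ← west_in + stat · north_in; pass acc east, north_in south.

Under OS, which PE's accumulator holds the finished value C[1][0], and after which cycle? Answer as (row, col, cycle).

OS: C[1][0] accumulates in PE[1][0]:
  step 0 · PE1,0: acc=0; fwd→0 fwd↓0
  step 1 · PE1,0: acc=32; fwd→8 fwd↓4
  step 2 · PE1,0: acc=36; fwd→1 fwd↓4

(row, col, cycle) = (1, 0, 2)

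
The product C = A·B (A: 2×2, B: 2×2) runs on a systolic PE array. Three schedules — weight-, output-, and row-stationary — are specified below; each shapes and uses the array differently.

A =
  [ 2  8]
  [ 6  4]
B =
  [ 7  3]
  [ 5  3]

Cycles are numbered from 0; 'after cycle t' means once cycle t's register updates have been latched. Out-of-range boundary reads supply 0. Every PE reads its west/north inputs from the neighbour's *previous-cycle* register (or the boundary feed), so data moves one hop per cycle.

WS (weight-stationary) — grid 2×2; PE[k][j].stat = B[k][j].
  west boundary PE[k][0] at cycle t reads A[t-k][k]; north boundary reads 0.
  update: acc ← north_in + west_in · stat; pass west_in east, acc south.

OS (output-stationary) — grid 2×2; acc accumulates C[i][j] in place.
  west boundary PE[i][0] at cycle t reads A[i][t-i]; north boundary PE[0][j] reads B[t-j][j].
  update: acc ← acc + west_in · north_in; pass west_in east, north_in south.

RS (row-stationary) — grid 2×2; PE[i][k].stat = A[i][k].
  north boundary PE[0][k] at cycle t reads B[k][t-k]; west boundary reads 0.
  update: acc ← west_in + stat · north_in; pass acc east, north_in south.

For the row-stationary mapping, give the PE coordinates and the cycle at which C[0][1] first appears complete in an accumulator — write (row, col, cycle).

Under RS, C[0][1] lands at PE[0][1]:
  c0 r0c1: 0 / 0 / 0
  c1 r0c1: 54 / 54 / 5
  c2 r0c1: 30 / 30 / 3

(row, col, cycle) = (0, 1, 2)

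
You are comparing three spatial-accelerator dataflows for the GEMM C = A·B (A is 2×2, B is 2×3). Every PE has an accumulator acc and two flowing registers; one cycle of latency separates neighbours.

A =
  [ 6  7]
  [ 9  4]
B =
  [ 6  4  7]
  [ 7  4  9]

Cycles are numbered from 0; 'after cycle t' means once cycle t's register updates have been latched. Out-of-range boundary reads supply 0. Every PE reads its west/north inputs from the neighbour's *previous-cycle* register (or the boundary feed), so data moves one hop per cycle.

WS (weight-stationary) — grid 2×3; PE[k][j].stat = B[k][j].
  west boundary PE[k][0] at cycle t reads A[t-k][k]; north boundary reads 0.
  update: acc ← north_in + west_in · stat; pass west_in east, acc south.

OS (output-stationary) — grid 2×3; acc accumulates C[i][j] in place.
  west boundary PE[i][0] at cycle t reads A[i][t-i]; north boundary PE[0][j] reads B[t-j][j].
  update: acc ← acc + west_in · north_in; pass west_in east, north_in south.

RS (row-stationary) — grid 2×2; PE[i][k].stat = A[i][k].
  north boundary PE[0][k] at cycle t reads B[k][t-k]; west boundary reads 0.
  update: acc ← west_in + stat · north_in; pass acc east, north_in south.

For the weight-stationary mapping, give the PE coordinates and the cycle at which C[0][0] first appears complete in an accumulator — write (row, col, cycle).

(row, col, cycle) = (1, 0, 1)

Under WS, C[0][0] lands at PE[1][0]:
  [0] (1,0) acc=0 (h:0 v:0)
  [1] (1,0) acc=85 (h:7 v:85)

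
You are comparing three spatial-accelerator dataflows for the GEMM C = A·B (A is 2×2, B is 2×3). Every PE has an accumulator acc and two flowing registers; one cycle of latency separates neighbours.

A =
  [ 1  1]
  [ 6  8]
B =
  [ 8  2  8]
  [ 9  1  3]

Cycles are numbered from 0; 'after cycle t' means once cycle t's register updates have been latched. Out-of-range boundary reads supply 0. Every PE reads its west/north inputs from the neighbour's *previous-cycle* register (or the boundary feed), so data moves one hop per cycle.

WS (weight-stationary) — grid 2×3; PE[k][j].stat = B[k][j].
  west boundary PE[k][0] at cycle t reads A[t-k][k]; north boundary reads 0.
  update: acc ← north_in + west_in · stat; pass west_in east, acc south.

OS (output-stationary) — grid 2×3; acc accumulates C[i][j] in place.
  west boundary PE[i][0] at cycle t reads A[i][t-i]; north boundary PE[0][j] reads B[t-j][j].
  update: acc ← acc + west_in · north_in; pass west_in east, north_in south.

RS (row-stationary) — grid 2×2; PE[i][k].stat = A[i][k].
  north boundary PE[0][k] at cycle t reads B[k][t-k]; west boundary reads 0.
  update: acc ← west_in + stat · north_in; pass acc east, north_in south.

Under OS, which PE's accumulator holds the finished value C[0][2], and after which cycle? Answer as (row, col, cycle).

OS: C[0][2] accumulates in PE[0][2]:
  0: (0,2).acc=0  regs=<0,0>
  1: (0,2).acc=0  regs=<0,0>
  2: (0,2).acc=8  regs=<1,8>
  3: (0,2).acc=11  regs=<1,3>

(row, col, cycle) = (0, 2, 3)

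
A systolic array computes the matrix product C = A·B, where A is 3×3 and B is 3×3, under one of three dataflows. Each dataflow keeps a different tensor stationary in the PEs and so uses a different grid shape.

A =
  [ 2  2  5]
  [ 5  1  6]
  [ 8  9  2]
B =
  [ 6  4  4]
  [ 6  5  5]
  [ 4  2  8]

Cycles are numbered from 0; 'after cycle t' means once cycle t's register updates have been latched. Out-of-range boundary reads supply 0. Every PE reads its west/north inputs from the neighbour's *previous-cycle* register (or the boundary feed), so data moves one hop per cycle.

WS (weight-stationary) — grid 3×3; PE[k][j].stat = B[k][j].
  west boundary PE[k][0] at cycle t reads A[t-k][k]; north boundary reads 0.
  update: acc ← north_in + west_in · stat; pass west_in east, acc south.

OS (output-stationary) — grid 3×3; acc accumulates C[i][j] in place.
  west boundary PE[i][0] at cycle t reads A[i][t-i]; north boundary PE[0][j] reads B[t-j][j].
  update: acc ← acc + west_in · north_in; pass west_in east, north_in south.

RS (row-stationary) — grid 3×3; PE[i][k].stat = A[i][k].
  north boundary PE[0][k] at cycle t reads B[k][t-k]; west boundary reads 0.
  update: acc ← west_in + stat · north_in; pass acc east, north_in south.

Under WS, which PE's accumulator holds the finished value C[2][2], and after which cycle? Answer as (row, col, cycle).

(row, col, cycle) = (2, 2, 6)

WS: C[2][2] accumulates in PE[2][2]:
  cycle 0: PE[2][2] → acc 0, east 0, south 0
  cycle 1: PE[2][2] → acc 0, east 0, south 0
  cycle 2: PE[2][2] → acc 0, east 0, south 0
  cycle 3: PE[2][2] → acc 0, east 0, south 0
  cycle 4: PE[2][2] → acc 58, east 5, south 58
  cycle 5: PE[2][2] → acc 73, east 6, south 73
  cycle 6: PE[2][2] → acc 93, east 2, south 93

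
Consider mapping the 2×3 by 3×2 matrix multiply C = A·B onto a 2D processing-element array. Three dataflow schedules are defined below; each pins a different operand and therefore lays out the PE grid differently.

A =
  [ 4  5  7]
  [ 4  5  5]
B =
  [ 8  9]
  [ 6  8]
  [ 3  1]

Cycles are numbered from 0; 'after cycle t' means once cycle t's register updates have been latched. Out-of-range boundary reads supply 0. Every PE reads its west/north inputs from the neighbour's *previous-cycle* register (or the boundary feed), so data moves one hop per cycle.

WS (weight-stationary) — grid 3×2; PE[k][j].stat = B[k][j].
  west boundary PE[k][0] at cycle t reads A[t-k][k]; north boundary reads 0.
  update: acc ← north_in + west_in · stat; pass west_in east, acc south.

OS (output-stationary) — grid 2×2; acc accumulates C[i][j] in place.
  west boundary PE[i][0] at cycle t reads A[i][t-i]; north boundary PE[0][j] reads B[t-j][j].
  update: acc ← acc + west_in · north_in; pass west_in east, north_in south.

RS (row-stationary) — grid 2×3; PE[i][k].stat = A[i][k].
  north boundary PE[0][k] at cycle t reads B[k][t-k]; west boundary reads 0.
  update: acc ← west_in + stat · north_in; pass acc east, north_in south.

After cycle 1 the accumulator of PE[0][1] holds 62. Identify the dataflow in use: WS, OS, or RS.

dataflow = RS

WS [3×2] PE[0][1] across cycles:
  0: (0,1).acc=0  regs=<0,0>
  1: (0,1).acc=36  regs=<4,36>
OS [2×2] PE[0][1] across cycles:
  0: (0,1).acc=0  regs=<0,0>
  1: (0,1).acc=36  regs=<4,9>
RS [2×3] PE[0][1] across cycles:
  0: (0,1).acc=0  regs=<0,0>
  1: (0,1).acc=62  regs=<62,6>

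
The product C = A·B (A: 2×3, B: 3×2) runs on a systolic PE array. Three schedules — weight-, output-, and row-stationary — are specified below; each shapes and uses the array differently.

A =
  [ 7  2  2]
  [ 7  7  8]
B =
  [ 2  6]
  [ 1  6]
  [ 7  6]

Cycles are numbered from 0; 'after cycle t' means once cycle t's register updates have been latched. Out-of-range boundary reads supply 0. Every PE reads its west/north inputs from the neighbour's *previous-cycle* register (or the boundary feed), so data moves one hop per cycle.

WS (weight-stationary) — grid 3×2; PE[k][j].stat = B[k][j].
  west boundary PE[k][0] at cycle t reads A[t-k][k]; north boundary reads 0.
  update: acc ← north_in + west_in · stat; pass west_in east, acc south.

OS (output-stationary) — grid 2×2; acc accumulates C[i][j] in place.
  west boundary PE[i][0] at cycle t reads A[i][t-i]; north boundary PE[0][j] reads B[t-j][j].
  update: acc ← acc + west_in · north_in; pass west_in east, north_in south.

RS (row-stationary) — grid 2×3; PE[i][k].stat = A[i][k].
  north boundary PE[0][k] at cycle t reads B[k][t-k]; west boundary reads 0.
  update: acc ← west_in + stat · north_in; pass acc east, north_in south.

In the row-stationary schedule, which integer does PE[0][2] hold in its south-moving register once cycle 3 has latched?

register = 6

RS 2×3: PE[0][2] cycle-by-cycle (with neighbour feeds):
  after 0 — PE[0][1] acc=0, pass-E 0, pass-S 0
  after 0 — PE[0][2] acc=0, pass-E 0, pass-S 0
  after 1 — PE[0][1] acc=16, pass-E 16, pass-S 1
  after 1 — PE[0][2] acc=0, pass-E 0, pass-S 0
  after 2 — PE[0][1] acc=54, pass-E 54, pass-S 6
  after 2 — PE[0][2] acc=30, pass-E 30, pass-S 7
  after 3 — PE[0][1] acc=0, pass-E 0, pass-S 0
  after 3 — PE[0][2] acc=66, pass-E 66, pass-S 6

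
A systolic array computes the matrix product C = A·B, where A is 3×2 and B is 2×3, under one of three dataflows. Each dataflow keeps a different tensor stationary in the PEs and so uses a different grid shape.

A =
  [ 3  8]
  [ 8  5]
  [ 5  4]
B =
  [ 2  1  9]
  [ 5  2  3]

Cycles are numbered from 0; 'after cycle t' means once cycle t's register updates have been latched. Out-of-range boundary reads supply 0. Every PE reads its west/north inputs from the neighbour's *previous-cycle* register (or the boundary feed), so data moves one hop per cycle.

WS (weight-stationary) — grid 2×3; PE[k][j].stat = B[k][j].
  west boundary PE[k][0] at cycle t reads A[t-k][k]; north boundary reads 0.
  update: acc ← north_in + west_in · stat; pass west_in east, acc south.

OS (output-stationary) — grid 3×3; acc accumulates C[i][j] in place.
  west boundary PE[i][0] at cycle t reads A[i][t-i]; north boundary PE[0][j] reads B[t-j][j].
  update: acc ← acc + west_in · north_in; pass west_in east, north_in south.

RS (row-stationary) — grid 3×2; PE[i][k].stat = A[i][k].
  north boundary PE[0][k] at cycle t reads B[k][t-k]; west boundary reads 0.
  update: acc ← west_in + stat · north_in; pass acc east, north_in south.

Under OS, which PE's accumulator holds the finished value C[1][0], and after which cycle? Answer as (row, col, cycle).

(row, col, cycle) = (1, 0, 2)

OS: C[1][0] accumulates in PE[1][0]:
  step 0 · PE1,0: acc=0; fwd→0 fwd↓0
  step 1 · PE1,0: acc=16; fwd→8 fwd↓2
  step 2 · PE1,0: acc=41; fwd→5 fwd↓5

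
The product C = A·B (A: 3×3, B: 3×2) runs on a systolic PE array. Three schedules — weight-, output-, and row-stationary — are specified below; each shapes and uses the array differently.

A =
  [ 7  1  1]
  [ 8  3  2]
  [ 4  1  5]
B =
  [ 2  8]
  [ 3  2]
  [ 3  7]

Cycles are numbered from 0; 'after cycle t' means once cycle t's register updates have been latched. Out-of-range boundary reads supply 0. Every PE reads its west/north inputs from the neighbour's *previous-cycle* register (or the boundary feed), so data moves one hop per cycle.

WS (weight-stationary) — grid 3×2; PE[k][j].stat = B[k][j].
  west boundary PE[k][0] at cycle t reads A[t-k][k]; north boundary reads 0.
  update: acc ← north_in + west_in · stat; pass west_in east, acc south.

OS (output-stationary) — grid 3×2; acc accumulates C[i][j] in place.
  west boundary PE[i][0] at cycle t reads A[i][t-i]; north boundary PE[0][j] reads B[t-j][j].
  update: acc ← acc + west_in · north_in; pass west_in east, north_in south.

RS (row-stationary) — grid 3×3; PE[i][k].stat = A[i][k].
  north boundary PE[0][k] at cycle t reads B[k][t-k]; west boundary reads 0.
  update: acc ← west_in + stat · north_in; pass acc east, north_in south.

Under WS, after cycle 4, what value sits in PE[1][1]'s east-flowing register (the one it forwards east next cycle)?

WS 3×2: PE[1][1] cycle-by-cycle (with neighbour feeds):
  after 0 — PE[0][1] acc=0, pass-E 0, pass-S 0
  after 0 — PE[1][0] acc=0, pass-E 0, pass-S 0
  after 0 — PE[1][1] acc=0, pass-E 0, pass-S 0
  after 1 — PE[0][1] acc=56, pass-E 7, pass-S 56
  after 1 — PE[1][0] acc=17, pass-E 1, pass-S 17
  after 1 — PE[1][1] acc=0, pass-E 0, pass-S 0
  after 2 — PE[0][1] acc=64, pass-E 8, pass-S 64
  after 2 — PE[1][0] acc=25, pass-E 3, pass-S 25
  after 2 — PE[1][1] acc=58, pass-E 1, pass-S 58
  after 3 — PE[0][1] acc=32, pass-E 4, pass-S 32
  after 3 — PE[1][0] acc=11, pass-E 1, pass-S 11
  after 3 — PE[1][1] acc=70, pass-E 3, pass-S 70
  after 4 — PE[0][1] acc=0, pass-E 0, pass-S 0
  after 4 — PE[1][0] acc=0, pass-E 0, pass-S 0
  after 4 — PE[1][1] acc=34, pass-E 1, pass-S 34

register = 1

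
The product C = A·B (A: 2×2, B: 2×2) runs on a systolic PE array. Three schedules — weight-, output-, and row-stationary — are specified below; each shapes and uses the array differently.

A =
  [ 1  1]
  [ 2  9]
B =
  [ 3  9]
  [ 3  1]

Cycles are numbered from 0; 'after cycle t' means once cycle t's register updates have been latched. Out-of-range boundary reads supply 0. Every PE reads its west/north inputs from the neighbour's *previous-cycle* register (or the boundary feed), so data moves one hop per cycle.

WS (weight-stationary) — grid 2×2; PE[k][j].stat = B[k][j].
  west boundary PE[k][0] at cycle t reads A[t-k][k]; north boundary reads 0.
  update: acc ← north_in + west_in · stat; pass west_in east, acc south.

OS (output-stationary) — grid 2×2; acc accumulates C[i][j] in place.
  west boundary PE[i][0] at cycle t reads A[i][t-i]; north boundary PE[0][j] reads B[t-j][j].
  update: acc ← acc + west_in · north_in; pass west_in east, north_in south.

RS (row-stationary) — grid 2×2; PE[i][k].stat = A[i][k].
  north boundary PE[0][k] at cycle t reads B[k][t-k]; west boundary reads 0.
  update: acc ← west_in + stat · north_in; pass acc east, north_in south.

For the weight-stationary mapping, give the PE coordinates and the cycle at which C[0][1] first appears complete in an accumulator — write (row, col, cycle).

(row, col, cycle) = (1, 1, 2)

WS: C[0][1] accumulates in PE[1][1]:
  after 0 — PE[1][1] acc=0, pass-E 0, pass-S 0
  after 1 — PE[1][1] acc=0, pass-E 0, pass-S 0
  after 2 — PE[1][1] acc=10, pass-E 1, pass-S 10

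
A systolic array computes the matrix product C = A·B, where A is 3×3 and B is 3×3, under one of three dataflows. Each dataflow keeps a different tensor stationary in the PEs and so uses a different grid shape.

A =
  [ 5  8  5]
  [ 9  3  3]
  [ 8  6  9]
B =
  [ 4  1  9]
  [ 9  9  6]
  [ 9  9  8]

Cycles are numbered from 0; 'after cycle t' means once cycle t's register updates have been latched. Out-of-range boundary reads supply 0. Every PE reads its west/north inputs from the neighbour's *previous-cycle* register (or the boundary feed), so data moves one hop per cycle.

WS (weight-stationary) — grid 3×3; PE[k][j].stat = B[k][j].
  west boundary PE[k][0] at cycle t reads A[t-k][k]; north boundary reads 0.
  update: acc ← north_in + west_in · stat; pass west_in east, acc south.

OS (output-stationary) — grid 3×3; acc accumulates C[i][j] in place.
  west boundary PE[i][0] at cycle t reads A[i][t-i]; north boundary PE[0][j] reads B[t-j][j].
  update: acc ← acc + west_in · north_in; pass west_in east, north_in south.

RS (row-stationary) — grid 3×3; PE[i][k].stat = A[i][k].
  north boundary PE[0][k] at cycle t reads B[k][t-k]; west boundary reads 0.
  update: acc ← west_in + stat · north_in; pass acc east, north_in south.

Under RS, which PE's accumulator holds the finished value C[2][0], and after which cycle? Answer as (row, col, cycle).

RS: C[2][0] accumulates in PE[2][2]:
  step 0 · PE2,2: acc=0; fwd→0 fwd↓0
  step 1 · PE2,2: acc=0; fwd→0 fwd↓0
  step 2 · PE2,2: acc=0; fwd→0 fwd↓0
  step 3 · PE2,2: acc=0; fwd→0 fwd↓0
  step 4 · PE2,2: acc=167; fwd→167 fwd↓9

(row, col, cycle) = (2, 2, 4)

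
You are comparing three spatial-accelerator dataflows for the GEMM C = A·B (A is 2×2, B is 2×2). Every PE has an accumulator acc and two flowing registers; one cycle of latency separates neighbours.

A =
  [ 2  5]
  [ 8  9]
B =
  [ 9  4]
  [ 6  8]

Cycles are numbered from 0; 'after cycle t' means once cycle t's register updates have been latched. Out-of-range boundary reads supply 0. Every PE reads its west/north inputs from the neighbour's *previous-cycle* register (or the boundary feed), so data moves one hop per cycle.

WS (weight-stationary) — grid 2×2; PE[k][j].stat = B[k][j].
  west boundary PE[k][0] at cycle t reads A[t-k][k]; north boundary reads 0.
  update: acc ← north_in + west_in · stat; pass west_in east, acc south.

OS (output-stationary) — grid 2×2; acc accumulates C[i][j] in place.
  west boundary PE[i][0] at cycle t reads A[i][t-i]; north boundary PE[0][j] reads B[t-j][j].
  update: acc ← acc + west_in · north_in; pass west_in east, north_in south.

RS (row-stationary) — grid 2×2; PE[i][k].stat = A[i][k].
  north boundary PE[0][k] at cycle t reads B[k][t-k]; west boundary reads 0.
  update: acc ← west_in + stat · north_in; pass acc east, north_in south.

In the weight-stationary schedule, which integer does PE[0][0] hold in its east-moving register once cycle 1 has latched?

register = 8

WS 2×2: PE[0][0] cycle-by-cycle (with neighbour feeds):
  @0  [0,0]  acc 18  |  →2  ↓18
  @1  [0,0]  acc 72  |  →8  ↓72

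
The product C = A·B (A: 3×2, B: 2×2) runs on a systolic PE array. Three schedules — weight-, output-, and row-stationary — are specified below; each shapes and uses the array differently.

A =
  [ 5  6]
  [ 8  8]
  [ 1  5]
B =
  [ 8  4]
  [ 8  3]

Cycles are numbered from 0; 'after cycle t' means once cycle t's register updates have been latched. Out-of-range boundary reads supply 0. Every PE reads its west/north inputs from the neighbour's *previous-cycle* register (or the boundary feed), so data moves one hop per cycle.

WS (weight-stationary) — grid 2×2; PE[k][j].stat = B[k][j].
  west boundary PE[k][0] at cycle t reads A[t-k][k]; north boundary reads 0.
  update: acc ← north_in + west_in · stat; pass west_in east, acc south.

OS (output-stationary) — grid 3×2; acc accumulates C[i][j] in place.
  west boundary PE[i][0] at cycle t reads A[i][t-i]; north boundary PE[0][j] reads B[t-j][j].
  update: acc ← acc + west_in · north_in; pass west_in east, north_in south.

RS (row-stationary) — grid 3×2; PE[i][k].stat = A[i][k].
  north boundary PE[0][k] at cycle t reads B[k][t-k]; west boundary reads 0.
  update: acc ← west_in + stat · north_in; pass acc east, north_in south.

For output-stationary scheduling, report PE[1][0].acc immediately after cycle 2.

PE[1][0].acc = 128

OS (3×2). Following PE[1][0] plus its west/north inputs:
  [0] (0,0) acc=40 (h:5 v:8)
  [0] (1,0) acc=0 (h:0 v:0)
  [1] (0,0) acc=88 (h:6 v:8)
  [1] (1,0) acc=64 (h:8 v:8)
  [2] (0,0) acc=88 (h:0 v:0)
  [2] (1,0) acc=128 (h:8 v:8)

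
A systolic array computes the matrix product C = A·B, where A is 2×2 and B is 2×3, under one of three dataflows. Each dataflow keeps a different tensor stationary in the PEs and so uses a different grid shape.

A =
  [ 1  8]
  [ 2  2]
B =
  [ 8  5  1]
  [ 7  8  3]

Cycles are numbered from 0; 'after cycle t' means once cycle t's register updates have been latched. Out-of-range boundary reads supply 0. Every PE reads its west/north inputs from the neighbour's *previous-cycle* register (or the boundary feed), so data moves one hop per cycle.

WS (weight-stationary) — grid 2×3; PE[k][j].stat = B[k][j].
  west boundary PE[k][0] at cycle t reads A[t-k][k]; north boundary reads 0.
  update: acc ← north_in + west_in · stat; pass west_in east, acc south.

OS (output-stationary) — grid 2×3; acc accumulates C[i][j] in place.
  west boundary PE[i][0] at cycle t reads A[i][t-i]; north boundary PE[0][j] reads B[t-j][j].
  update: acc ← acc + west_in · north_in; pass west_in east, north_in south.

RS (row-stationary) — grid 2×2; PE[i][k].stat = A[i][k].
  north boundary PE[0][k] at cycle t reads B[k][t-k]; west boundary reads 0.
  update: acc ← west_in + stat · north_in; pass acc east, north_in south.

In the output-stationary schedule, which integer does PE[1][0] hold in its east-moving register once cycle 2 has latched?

OS 2×3: PE[1][0] cycle-by-cycle (with neighbour feeds):
  t=0 PE[0][0]: acc=8 h=1 v=8
  t=0 PE[1][0]: acc=0 h=0 v=0
  t=1 PE[0][0]: acc=64 h=8 v=7
  t=1 PE[1][0]: acc=16 h=2 v=8
  t=2 PE[0][0]: acc=64 h=0 v=0
  t=2 PE[1][0]: acc=30 h=2 v=7

register = 2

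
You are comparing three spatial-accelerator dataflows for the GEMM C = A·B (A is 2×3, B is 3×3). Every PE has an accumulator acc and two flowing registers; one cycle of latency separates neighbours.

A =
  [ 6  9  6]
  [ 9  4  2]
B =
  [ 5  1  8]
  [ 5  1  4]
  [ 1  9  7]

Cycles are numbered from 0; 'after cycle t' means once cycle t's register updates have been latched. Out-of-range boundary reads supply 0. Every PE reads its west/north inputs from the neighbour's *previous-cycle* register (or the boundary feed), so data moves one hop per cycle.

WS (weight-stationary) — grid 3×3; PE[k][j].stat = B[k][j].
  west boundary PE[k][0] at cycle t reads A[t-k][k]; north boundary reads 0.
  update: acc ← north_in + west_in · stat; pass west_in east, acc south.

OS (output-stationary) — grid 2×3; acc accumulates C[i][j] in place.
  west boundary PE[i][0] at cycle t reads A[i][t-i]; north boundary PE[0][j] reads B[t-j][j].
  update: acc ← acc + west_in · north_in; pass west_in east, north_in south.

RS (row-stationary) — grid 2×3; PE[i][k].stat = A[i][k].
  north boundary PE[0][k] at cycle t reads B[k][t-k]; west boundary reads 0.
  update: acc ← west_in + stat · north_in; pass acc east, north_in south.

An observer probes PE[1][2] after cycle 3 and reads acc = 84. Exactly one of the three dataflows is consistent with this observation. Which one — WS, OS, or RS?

WS [3×3] PE[1][2] across cycles:
  c0 r1c2: 0 / 0 / 0
  c1 r1c2: 0 / 0 / 0
  c2 r1c2: 0 / 0 / 0
  c3 r1c2: 84 / 9 / 84
OS [2×3] PE[1][2] across cycles:
  c0 r1c2: 0 / 0 / 0
  c1 r1c2: 0 / 0 / 0
  c2 r1c2: 0 / 0 / 0
  c3 r1c2: 72 / 9 / 8
RS [2×3] PE[1][2] across cycles:
  c0 r1c2: 0 / 0 / 0
  c1 r1c2: 0 / 0 / 0
  c2 r1c2: 0 / 0 / 0
  c3 r1c2: 67 / 67 / 1

dataflow = WS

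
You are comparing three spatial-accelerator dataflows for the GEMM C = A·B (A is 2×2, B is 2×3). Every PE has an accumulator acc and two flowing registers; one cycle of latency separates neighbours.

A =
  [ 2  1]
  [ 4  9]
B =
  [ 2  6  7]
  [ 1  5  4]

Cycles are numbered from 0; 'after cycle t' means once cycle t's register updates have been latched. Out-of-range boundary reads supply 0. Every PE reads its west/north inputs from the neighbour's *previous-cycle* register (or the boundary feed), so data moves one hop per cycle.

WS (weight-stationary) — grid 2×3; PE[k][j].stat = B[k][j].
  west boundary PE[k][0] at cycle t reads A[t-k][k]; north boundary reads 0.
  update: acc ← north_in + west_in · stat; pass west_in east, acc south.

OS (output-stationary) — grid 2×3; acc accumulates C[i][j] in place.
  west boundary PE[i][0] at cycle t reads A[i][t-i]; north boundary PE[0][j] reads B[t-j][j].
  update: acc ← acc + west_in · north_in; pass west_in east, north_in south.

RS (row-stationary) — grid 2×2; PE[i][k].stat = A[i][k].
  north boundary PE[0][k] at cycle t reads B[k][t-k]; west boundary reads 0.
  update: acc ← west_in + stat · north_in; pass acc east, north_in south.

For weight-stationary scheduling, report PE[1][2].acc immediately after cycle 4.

PE[1][2].acc = 64

WS (2×3). Following PE[1][2] plus its west/north inputs:
  t=0 PE[0][2]: acc=0 h=0 v=0
  t=0 PE[1][1]: acc=0 h=0 v=0
  t=0 PE[1][2]: acc=0 h=0 v=0
  t=1 PE[0][2]: acc=0 h=0 v=0
  t=1 PE[1][1]: acc=0 h=0 v=0
  t=1 PE[1][2]: acc=0 h=0 v=0
  t=2 PE[0][2]: acc=14 h=2 v=14
  t=2 PE[1][1]: acc=17 h=1 v=17
  t=2 PE[1][2]: acc=0 h=0 v=0
  t=3 PE[0][2]: acc=28 h=4 v=28
  t=3 PE[1][1]: acc=69 h=9 v=69
  t=3 PE[1][2]: acc=18 h=1 v=18
  t=4 PE[0][2]: acc=0 h=0 v=0
  t=4 PE[1][1]: acc=0 h=0 v=0
  t=4 PE[1][2]: acc=64 h=9 v=64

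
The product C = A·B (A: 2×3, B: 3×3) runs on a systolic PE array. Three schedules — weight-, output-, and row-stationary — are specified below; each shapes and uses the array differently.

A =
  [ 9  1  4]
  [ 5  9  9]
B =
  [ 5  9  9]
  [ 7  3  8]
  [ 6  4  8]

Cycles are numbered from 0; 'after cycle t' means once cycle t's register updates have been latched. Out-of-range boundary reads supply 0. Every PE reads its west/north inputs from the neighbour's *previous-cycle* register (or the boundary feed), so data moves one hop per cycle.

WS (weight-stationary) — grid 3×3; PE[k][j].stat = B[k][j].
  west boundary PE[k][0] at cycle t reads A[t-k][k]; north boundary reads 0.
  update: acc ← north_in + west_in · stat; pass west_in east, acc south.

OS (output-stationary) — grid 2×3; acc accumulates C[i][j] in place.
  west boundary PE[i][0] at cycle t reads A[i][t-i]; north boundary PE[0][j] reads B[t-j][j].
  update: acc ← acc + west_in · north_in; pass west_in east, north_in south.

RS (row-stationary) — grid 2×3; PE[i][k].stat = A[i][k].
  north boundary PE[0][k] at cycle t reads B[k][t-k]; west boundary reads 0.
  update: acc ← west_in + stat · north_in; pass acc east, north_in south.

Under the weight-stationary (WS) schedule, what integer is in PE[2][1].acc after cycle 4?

Tracing WS — 3×3 array, target PE[2][1]:
  @0  [1,1]  acc 0  |  →0  ↓0
  @0  [2,0]  acc 0  |  →0  ↓0
  @0  [2,1]  acc 0  |  →0  ↓0
  @1  [1,1]  acc 0  |  →0  ↓0
  @1  [2,0]  acc 0  |  →0  ↓0
  @1  [2,1]  acc 0  |  →0  ↓0
  @2  [1,1]  acc 84  |  →1  ↓84
  @2  [2,0]  acc 76  |  →4  ↓76
  @2  [2,1]  acc 0  |  →0  ↓0
  @3  [1,1]  acc 72  |  →9  ↓72
  @3  [2,0]  acc 142  |  →9  ↓142
  @3  [2,1]  acc 100  |  →4  ↓100
  @4  [1,1]  acc 0  |  →0  ↓0
  @4  [2,0]  acc 0  |  →0  ↓0
  @4  [2,1]  acc 108  |  →9  ↓108

PE[2][1].acc = 108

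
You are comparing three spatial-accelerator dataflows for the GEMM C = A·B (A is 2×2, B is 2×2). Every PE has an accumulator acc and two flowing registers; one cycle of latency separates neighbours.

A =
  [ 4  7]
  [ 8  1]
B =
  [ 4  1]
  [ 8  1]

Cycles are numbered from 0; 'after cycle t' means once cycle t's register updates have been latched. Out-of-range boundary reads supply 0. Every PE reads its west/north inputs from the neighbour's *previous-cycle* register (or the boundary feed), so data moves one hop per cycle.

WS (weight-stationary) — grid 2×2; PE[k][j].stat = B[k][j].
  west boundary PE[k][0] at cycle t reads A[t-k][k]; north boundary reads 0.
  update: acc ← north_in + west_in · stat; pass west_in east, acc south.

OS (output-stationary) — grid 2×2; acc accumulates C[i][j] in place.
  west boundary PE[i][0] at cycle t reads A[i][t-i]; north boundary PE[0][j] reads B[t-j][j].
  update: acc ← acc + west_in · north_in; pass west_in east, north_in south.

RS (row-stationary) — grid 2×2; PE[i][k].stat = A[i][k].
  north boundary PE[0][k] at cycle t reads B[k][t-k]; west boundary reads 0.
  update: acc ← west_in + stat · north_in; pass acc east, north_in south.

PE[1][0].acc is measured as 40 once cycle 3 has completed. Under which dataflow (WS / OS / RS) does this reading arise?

dataflow = OS

— WS: 2×2; PE[1][0] trace:
  c0 r1c0: 0 / 0 / 0
  c1 r1c0: 72 / 7 / 72
  c2 r1c0: 40 / 1 / 40
  c3 r1c0: 0 / 0 / 0
— OS: 2×2; PE[1][0] trace:
  c0 r1c0: 0 / 0 / 0
  c1 r1c0: 32 / 8 / 4
  c2 r1c0: 40 / 1 / 8
  c3 r1c0: 40 / 0 / 0
— RS: 2×2; PE[1][0] trace:
  c0 r1c0: 0 / 0 / 0
  c1 r1c0: 32 / 32 / 4
  c2 r1c0: 8 / 8 / 1
  c3 r1c0: 0 / 0 / 0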